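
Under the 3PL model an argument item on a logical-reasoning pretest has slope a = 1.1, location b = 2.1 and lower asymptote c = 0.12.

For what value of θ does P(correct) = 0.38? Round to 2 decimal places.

P(θ) = c + (1 − c) · 1 / (1 + exp(−a(θ − b)))
Remove guessing floor: (0.38 − 0.12)/(1 − 0.12) = 0.2955
logit = ln(0.2955/0.7045) = -0.8690
θ = b + logit/(a) = 2.1 + (-0.8690)/1.1000 = 1.3100

1.31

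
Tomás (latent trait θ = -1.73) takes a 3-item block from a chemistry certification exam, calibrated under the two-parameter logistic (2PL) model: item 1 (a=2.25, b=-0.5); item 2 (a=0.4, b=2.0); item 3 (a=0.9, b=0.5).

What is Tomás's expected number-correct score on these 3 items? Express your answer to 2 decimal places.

0.36

P(θ) = 1 / (1 + exp(−a(θ − b)))
P_1 = 1/(1+e^{2.7675}) = 0.0591
P_2 = 1/(1+e^{1.4920}) = 0.1836
P_3 = 1/(1+e^{2.0070}) = 0.1185
E[score] = 0.0591 + 0.1836 + 0.1185 = 0.3612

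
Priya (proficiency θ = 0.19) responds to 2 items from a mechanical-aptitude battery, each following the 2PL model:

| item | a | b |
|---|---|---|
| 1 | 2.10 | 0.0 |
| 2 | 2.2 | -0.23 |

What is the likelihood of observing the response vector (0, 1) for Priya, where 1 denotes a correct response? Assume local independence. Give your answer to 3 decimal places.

0.287

P(θ) = 1 / (1 + exp(−a(θ − b)))
P_1 = 1/(1+e^{-0.3990}) = 0.5984
P_2 = 1/(1+e^{-0.9240}) = 0.7159
L = (1−P_1) × P_2 = 0.4016 × 0.7159 = 0.28745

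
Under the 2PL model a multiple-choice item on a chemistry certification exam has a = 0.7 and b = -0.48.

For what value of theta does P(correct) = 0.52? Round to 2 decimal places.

-0.37

P(theta) = 1 / (1 + exp(−a(theta − b)))
logit = ln(0.5200/0.4800) = 0.0800
theta = b + logit/(a) = -0.48 + 0.0800/0.7000 = -0.3657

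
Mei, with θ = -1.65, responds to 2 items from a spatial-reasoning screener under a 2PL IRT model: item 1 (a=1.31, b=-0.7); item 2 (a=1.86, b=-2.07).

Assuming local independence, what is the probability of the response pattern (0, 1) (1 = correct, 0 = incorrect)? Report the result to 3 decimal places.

P(θ) = 1 / (1 + exp(−a(θ − b)))
P_1 = 1/(1+e^{1.2445}) = 0.2237
P_2 = 1/(1+e^{-0.7812}) = 0.6859
L = (1−P_1) × P_2 = 0.7763 × 0.6859 = 0.53253

0.533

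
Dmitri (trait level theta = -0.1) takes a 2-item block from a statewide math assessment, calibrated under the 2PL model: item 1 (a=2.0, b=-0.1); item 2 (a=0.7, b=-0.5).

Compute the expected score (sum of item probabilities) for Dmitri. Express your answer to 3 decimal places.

1.070

P(theta) = 1 / (1 + exp(−a(theta − b)))
P_1 = 1/(1+e^{0.0000}) = 0.5000
P_2 = 1/(1+e^{-0.2800}) = 0.5695
E[score] = 0.5000 + 0.5695 = 1.0695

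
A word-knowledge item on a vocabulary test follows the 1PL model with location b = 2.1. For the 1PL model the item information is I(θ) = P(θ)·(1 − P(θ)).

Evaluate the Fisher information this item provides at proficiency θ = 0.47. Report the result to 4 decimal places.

0.1370

P = 1/(1+e^{1.6300}) = 0.1638
P(1−P) = 0.1638 × 0.8362 = 0.1370
I = P(1−P) = 0.13699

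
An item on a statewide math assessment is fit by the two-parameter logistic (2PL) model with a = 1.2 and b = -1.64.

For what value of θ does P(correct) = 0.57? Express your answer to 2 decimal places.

-1.41

P(θ) = 1 / (1 + exp(−a(θ − b)))
logit = ln(0.5700/0.4300) = 0.2819
θ = b + logit/(a) = -1.64 + 0.2819/1.2000 = -1.4051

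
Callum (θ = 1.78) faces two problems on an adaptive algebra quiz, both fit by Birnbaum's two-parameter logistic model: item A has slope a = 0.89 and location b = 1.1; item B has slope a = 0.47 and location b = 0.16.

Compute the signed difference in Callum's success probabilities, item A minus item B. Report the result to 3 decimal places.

-0.035

P(θ) = 1 / (1 + exp(−a(θ − b)))
P_A = 0.6468
P_B = 0.6817
P_A − P_B = -0.0348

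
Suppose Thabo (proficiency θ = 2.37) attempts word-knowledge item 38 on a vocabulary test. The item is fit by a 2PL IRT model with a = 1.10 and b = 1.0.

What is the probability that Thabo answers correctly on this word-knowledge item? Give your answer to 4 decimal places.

0.8186

P(θ) = 1 / (1 + exp(−a(θ − b)))
Exponent: 1.10 × (2.37 − 1.0) = 1.5070
1/(1 + e^{-1.5070}) = 0.8186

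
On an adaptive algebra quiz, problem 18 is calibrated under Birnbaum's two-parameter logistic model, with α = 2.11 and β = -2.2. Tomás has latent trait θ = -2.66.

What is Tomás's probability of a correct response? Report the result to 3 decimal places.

P(θ) = 1 / (1 + exp(−α(θ − β)))
Exponent: 2.11 × (-2.66 − (-2.2)) = -0.9706
1/(1 + e^{0.9706}) = 0.2748

0.275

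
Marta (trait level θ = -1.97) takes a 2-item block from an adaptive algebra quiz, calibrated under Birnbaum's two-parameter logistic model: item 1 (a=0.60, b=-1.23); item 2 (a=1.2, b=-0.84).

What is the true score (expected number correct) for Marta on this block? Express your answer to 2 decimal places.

P(θ) = 1 / (1 + exp(−a(θ − b)))
P_1 = 1/(1+e^{0.4440}) = 0.3908
P_2 = 1/(1+e^{1.3560}) = 0.2049
E[score] = 0.3908 + 0.2049 = 0.5957

0.60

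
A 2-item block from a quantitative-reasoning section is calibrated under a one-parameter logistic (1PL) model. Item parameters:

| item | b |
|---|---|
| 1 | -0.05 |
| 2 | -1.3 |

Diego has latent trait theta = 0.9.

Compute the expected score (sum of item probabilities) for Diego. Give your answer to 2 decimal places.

1.62

P(theta) = 1 / (1 + exp(−(theta − b)))
P_1 = 1/(1+e^{-0.9500}) = 0.7211
P_2 = 1/(1+e^{-2.2000}) = 0.9002
E[score] = 0.7211 + 0.9002 = 1.6214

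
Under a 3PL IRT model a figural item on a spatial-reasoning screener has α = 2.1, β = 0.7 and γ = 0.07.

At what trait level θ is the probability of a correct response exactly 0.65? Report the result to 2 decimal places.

0.94

P(θ) = γ + (1 − γ) · 1 / (1 + exp(−α(θ − β)))
Remove guessing floor: (0.65 − 0.07)/(1 − 0.07) = 0.6237
logit = ln(0.6237/0.3763) = 0.5051
θ = β + logit/(α) = 0.7 + 0.5051/2.1000 = 0.9405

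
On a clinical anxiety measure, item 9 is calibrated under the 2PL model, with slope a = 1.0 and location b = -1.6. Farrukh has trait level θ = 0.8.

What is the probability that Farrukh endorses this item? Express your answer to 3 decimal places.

0.917

P(θ) = 1 / (1 + exp(−a(θ − b)))
Exponent: 1.0 × (0.8 − (-1.6)) = 2.4000
1/(1 + e^{-2.4000}) = 0.9168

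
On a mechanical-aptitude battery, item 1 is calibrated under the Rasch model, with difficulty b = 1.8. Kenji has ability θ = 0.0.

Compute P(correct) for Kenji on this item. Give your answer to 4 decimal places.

P(θ) = 1 / (1 + exp(−(θ − b)))
Exponent: (0.0 − 1.8) = -1.8000
1/(1 + e^{1.8000}) = 0.1419
P = 0.1419

0.1419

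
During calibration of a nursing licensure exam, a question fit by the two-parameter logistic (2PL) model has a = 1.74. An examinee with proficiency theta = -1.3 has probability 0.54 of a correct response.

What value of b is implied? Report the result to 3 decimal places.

P(theta) = 1 / (1 + exp(−a(theta − b)))
logit(0.54) = ln(0.54/0.46) = 0.1603
b = theta − logit/(a) = -1.3 − 0.1603/1.7400 = -1.3922

-1.392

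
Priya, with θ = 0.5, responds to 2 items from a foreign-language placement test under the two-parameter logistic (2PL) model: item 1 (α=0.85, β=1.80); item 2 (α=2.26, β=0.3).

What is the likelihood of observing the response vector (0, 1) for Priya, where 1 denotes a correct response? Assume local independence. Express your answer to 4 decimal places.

0.4591

P(θ) = 1 / (1 + exp(−α(θ − β)))
P_1 = 1/(1+e^{1.1050}) = 0.2488
P_2 = 1/(1+e^{-0.4520}) = 0.6111
L = (1−P_1) × P_2 = 0.7512 × 0.6111 = 0.45907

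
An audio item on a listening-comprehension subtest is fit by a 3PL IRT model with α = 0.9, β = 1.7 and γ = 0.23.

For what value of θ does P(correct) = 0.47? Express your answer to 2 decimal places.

P(θ) = γ + (1 − γ) · 1 / (1 + exp(−α(θ − β)))
Remove guessing floor: (0.47 − 0.23)/(1 − 0.23) = 0.3117
logit = ln(0.3117/0.6883) = -0.7922
θ = β + logit/(α) = 1.7 + (-0.7922)/0.9000 = 0.8197

0.82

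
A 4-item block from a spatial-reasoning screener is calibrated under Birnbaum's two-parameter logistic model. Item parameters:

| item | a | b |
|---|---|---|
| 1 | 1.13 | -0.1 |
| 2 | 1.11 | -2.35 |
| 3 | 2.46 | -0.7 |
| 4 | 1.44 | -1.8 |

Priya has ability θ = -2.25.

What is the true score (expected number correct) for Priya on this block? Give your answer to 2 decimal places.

0.97

P(θ) = 1 / (1 + exp(−a(θ − b)))
P_1 = 1/(1+e^{2.4295}) = 0.0810
P_2 = 1/(1+e^{-0.1110}) = 0.5277
P_3 = 1/(1+e^{3.8130}) = 0.0216
P_4 = 1/(1+e^{0.6480}) = 0.3434
E[score] = 0.0810 + 0.5277 + 0.0216 + 0.3434 = 0.9737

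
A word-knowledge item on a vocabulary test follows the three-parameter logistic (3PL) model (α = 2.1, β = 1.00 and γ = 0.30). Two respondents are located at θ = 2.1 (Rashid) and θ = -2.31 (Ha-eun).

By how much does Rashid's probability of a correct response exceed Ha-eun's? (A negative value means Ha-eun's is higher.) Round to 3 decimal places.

0.636

P(θ) = γ + (1 − γ) · 1 / (1 + exp(−α(θ − β)))
P(Rashid) = 0.9368  [exponent 2.3100]
P(Ha-eun) = 0.3007  [exponent -6.9510]
Difference = 0.9368 − 0.3007 = 0.6361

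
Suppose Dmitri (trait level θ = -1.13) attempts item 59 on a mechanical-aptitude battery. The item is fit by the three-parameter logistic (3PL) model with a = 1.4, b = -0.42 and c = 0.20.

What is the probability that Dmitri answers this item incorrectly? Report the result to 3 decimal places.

P(θ) = c + (1 − c) · 1 / (1 + exp(−a(θ − b)))
Exponent: 1.4 × (-1.13 − (-0.42)) = -0.9940
1/(1 + e^{0.9940}) = 0.2701
P = 0.20 + 0.80 × 0.2701 = 0.4161
P(incorrect) = 1 − 0.4161 = 0.5839

0.584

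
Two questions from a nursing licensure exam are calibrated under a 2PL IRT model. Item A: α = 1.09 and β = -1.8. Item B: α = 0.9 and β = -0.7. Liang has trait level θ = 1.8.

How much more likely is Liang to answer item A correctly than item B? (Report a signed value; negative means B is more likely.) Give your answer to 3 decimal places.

0.076

P(θ) = 1 / (1 + exp(−α(θ − β)))
P_A = 0.9806
P_B = 0.9047
P_A − P_B = 0.0760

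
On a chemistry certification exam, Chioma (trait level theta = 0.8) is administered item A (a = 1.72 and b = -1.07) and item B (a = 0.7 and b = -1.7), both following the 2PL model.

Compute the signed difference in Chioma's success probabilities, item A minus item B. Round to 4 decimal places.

P(theta) = 1 / (1 + exp(−a(theta − b)))
P_A = 0.9614
P_B = 0.8520
P_A − P_B = 0.1095

0.1095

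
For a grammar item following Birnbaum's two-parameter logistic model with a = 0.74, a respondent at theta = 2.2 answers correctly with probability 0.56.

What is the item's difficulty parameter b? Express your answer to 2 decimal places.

1.87

P(theta) = 1 / (1 + exp(−a(theta − b)))
logit(0.56) = ln(0.56/0.44) = 0.2412
b = theta − logit/(a) = 2.2 − 0.2412/0.7400 = 1.8741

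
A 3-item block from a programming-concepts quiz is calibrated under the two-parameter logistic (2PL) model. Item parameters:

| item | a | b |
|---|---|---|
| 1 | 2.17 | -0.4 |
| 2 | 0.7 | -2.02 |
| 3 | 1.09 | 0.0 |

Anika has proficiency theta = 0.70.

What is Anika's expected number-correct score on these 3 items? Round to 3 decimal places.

2.468

P(theta) = 1 / (1 + exp(−a(theta − b)))
P_1 = 1/(1+e^{-2.3870}) = 0.9158
P_2 = 1/(1+e^{-1.9040}) = 0.8703
P_3 = 1/(1+e^{-0.7630}) = 0.6820
E[score] = 0.9158 + 0.8703 + 0.6820 = 2.4682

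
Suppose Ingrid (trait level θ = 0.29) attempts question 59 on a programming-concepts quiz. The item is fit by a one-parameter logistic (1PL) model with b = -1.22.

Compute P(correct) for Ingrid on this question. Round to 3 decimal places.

0.819

P(θ) = 1 / (1 + exp(−(θ − b)))
Exponent: (0.29 − (-1.22)) = 1.5100
1/(1 + e^{-1.5100}) = 0.8191
P = 0.8191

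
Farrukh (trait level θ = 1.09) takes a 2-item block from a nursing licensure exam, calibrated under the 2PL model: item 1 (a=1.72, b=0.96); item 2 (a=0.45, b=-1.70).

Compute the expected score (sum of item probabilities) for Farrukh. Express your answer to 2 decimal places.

P(θ) = 1 / (1 + exp(−a(θ − b)))
P_1 = 1/(1+e^{-0.2236}) = 0.5557
P_2 = 1/(1+e^{-1.2555}) = 0.7783
E[score] = 0.5557 + 0.7783 = 1.3339

1.33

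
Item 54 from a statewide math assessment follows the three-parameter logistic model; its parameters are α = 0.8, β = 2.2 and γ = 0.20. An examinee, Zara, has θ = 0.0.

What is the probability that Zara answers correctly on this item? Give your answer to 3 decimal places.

P(θ) = γ + (1 − γ) · 1 / (1 + exp(−α(θ − β)))
Exponent: 0.8 × (0.0 − 2.2) = -1.7600
1/(1 + e^{1.7600}) = 0.1468
P = 0.20 + 0.80 × 0.1468 = 0.3174

0.317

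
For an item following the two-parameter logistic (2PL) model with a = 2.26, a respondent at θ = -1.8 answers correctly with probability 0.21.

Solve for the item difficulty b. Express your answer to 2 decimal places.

P(θ) = 1 / (1 + exp(−a(θ − b)))
logit(0.21) = ln(0.21/0.79) = -1.3249
b = θ − logit/(a) = -1.8 − (-1.3249)/2.2600 = -1.2137

-1.21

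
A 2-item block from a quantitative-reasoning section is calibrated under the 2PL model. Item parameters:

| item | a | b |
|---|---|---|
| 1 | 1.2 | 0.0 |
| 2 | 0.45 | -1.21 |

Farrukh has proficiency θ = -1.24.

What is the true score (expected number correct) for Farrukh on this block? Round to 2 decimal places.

0.68

P(θ) = 1 / (1 + exp(−a(θ − b)))
P_1 = 1/(1+e^{1.4880}) = 0.1842
P_2 = 1/(1+e^{0.0135}) = 0.4966
E[score] = 0.1842 + 0.4966 = 0.6808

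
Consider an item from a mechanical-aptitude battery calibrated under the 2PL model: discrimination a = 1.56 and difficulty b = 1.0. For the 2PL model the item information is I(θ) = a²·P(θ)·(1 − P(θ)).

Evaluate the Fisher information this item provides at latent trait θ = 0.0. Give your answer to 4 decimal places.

0.3492

P = 1/(1+e^{1.5600}) = 0.1736
P(1−P) = 0.1736 × 0.8264 = 0.1435
I = a² × P(1−P) = 1.56² × 0.1435 = 0.34921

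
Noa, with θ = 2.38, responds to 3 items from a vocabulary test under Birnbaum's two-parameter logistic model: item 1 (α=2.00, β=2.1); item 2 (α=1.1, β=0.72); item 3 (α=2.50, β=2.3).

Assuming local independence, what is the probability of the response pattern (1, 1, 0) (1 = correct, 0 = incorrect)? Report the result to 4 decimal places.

P(θ) = 1 / (1 + exp(−α(θ − β)))
P_1 = 1/(1+e^{-0.5600}) = 0.6365
P_2 = 1/(1+e^{-1.8260}) = 0.8613
P_3 = 1/(1+e^{-0.2000}) = 0.5498
L = P_1 × P_2 × (1−P_3) = 0.6365 × 0.8613 × 0.4502 = 0.24677

0.2468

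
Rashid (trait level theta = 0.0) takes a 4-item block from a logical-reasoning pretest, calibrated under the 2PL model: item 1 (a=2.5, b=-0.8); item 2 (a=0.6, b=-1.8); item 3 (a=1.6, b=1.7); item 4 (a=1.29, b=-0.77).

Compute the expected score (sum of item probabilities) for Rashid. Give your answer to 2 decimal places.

2.42

P(theta) = 1 / (1 + exp(−a(theta − b)))
P_1 = 1/(1+e^{-2.0000}) = 0.8808
P_2 = 1/(1+e^{-1.0800}) = 0.7465
P_3 = 1/(1+e^{2.7200}) = 0.0618
P_4 = 1/(1+e^{-0.9933}) = 0.7297
E[score] = 0.8808 + 0.7465 + 0.0618 + 0.7297 = 2.4188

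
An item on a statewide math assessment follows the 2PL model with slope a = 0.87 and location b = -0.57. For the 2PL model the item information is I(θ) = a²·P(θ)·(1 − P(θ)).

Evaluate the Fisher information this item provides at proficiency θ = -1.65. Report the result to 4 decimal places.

P = 1/(1+e^{0.9396}) = 0.2810
P(1−P) = 0.2810 × 0.7190 = 0.2020
I = a² × P(1−P) = 0.87² × 0.2020 = 0.15292

0.1529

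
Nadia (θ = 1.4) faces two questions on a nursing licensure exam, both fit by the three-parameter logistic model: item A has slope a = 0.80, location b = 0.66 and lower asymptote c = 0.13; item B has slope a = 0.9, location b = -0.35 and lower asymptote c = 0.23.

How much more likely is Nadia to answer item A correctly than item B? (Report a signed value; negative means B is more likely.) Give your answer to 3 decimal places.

P(θ) = c + (1 − c) · 1 / (1 + exp(−a(θ − b)))
P_A = 0.6901
P_B = 0.8679
P_A − P_B = -0.1778

-0.178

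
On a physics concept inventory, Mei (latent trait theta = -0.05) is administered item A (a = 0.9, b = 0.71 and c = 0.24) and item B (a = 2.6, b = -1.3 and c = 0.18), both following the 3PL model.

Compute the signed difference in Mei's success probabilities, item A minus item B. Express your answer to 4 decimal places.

P(theta) = c + (1 − c) · 1 / (1 + exp(−a(theta − b)))
P_A = 0.4949
P_B = 0.9694
P_A − P_B = -0.4745

-0.4745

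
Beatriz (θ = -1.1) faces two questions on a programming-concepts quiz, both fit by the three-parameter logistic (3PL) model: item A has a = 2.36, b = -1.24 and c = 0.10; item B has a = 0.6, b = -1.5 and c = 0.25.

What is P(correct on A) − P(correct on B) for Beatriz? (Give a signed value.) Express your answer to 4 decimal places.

P(θ) = c + (1 − c) · 1 / (1 + exp(−a(θ − b)))
P_A = 0.6237
P_B = 0.6698
P_A − P_B = -0.0461

-0.0461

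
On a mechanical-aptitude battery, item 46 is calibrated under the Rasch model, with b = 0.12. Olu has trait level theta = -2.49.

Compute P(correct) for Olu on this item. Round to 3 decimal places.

0.068

P(theta) = 1 / (1 + exp(−(theta − b)))
Exponent: (-2.49 − 0.12) = -2.6100
1/(1 + e^{2.6100}) = 0.0685
P = 0.0685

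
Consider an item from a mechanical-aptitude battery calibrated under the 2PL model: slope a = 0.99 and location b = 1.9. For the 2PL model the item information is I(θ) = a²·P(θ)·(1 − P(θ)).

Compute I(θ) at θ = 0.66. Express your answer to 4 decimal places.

P = 1/(1+e^{1.2276}) = 0.2266
P(1−P) = 0.2266 × 0.7734 = 0.1753
I = a² × P(1−P) = 0.99² × 0.1753 = 0.17177

0.1718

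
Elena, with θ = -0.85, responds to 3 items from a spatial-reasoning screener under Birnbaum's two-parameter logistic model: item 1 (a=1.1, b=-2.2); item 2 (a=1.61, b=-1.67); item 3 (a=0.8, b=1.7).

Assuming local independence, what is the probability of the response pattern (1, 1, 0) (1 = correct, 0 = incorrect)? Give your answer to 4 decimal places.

P(θ) = 1 / (1 + exp(−a(θ − b)))
P_1 = 1/(1+e^{-1.4850}) = 0.8153
P_2 = 1/(1+e^{-1.3202}) = 0.7892
P_3 = 1/(1+e^{2.0400}) = 0.1151
L = P_1 × P_2 × (1−P_3) = 0.8153 × 0.7892 × 0.8849 = 0.56943

0.5694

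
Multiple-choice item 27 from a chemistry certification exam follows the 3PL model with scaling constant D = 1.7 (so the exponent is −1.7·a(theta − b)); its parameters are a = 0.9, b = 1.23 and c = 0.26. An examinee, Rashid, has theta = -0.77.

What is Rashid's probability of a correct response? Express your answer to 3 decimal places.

P(theta) = c + (1 − c) · 1 / (1 + exp(−D·a(theta − b)))
Exponent: 1.7 × 0.9 × (-0.77 − 1.23) = -3.0600
1/(1 + e^{3.0600}) = 0.0448
P = 0.26 + 0.74 × 0.0448 = 0.2931

0.293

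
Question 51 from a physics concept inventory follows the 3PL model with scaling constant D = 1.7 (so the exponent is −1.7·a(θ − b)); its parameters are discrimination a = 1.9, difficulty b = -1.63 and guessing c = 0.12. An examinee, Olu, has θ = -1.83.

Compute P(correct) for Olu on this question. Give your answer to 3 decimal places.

0.423

P(θ) = c + (1 − c) · 1 / (1 + exp(−D·a(θ − b)))
Exponent: 1.7 × 1.9 × (-1.83 − (-1.63)) = -0.6460
1/(1 + e^{0.6460}) = 0.3439
P = 0.12 + 0.88 × 0.3439 = 0.4226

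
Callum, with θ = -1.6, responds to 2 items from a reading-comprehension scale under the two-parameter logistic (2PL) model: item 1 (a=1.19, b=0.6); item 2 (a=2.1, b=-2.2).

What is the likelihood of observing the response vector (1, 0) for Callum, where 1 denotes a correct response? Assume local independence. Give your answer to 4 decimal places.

0.0150

P(θ) = 1 / (1 + exp(−a(θ − b)))
P_1 = 1/(1+e^{2.6180}) = 0.0680
P_2 = 1/(1+e^{-1.2600}) = 0.7790
L = P_1 × (1−P_2) = 0.0680 × 0.2210 = 0.01502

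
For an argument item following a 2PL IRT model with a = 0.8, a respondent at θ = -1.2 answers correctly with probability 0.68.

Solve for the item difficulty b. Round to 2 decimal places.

P(θ) = 1 / (1 + exp(−a(θ − b)))
logit(0.68) = ln(0.68/0.32) = 0.7538
b = θ − logit/(a) = -1.2 − 0.7538/0.8000 = -2.1422

-2.14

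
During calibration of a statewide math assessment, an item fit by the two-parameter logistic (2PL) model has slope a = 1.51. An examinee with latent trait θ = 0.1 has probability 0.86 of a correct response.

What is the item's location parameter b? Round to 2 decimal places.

P(θ) = 1 / (1 + exp(−a(θ − b)))
logit(0.86) = ln(0.86/0.14) = 1.8153
b = θ − logit/(a) = 0.1 − 1.8153/1.5100 = -1.1022

-1.10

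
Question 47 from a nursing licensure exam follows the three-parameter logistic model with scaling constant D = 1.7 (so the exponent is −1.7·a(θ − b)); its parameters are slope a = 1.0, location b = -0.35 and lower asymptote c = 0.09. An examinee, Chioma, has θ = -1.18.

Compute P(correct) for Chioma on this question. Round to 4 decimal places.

P(θ) = c + (1 − c) · 1 / (1 + exp(−D·a(θ − b)))
Exponent: 1.7 × 1.0 × (-1.18 − (-0.35)) = -1.4110
1/(1 + e^{1.4110}) = 0.1961
P = 0.09 + 0.91 × 0.1961 = 0.2684

0.2684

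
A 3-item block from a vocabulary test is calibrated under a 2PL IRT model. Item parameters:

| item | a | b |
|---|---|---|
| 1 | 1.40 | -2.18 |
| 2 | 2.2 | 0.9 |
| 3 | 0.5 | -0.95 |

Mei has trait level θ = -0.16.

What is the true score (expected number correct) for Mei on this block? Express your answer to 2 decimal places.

1.63

P(θ) = 1 / (1 + exp(−a(θ − b)))
P_1 = 1/(1+e^{-2.8280}) = 0.9442
P_2 = 1/(1+e^{2.3320}) = 0.0885
P_3 = 1/(1+e^{-0.3950}) = 0.5975
E[score] = 0.9442 + 0.0885 + 0.5975 = 1.6302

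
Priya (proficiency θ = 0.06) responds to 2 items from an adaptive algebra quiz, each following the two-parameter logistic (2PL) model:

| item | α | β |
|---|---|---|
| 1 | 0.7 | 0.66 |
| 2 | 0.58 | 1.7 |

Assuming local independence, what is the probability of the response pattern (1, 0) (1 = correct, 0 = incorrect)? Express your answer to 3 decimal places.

P(θ) = 1 / (1 + exp(−α(θ − β)))
P_1 = 1/(1+e^{0.4200}) = 0.3965
P_2 = 1/(1+e^{0.9512}) = 0.2786
L = P_1 × (1−P_2) = 0.3965 × 0.7214 = 0.28603

0.286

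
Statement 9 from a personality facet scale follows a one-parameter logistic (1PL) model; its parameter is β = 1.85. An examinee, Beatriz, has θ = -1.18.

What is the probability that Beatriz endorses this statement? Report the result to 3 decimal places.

P(θ) = 1 / (1 + exp(−(θ − β)))
Exponent: (-1.18 − 1.85) = -3.0300
1/(1 + e^{3.0300}) = 0.0461
P = 0.0461

0.046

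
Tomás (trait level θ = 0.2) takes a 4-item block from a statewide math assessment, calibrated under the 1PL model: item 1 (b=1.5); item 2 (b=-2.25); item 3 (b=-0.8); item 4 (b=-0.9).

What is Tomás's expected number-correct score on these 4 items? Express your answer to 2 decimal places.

2.62

P(θ) = 1 / (1 + exp(−(θ − b)))
P_1 = 1/(1+e^{1.3000}) = 0.2142
P_2 = 1/(1+e^{-2.4500}) = 0.9206
P_3 = 1/(1+e^{-1.0000}) = 0.7311
P_4 = 1/(1+e^{-1.1000}) = 0.7503
E[score] = 0.2142 + 0.9206 + 0.7311 + 0.7503 = 2.6160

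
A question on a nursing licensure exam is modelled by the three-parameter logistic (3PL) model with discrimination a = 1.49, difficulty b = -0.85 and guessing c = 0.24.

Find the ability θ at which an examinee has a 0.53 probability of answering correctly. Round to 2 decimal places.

-1.17

P(θ) = c + (1 − c) · 1 / (1 + exp(−a(θ − b)))
Remove guessing floor: (0.53 − 0.24)/(1 − 0.24) = 0.3816
logit = ln(0.3816/0.6184) = -0.4829
θ = b + logit/(a) = -0.85 + (-0.4829)/1.4900 = -1.1741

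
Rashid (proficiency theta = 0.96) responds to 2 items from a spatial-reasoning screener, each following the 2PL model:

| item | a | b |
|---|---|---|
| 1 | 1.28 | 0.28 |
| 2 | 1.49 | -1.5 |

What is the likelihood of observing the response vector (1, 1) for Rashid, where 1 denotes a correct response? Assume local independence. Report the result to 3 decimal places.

0.687

P(theta) = 1 / (1 + exp(−a(theta − b)))
P_1 = 1/(1+e^{-0.8704}) = 0.7048
P_2 = 1/(1+e^{-3.6654}) = 0.9750
L = P_1 × P_2 = 0.7048 × 0.9750 = 0.68724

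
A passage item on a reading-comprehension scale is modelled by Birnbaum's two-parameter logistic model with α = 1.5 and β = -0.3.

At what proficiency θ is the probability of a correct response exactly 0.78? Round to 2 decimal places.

0.54

P(θ) = 1 / (1 + exp(−α(θ − β)))
logit = ln(0.7800/0.2200) = 1.2657
θ = β + logit/(α) = -0.3 + 1.2657/1.5000 = 0.5438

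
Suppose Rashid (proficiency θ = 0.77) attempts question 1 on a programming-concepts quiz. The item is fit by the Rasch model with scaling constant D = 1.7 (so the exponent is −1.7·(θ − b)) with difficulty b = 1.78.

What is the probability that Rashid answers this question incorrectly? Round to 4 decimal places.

0.8477

P(θ) = 1 / (1 + exp(−D·(θ − b)))
Exponent: 1.7 × (0.77 − 1.78) = -1.7170
1/(1 + e^{1.7170}) = 0.1523
P = 0.1523
P(incorrect) = 1 − 0.1523 = 0.8477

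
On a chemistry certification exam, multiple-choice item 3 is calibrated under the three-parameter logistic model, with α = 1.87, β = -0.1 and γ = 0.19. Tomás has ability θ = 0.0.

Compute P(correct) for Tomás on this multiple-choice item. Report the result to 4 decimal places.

0.6328

P(θ) = γ + (1 − γ) · 1 / (1 + exp(−α(θ − β)))
Exponent: 1.87 × (0.0 − (-0.1)) = 0.1870
1/(1 + e^{-0.1870}) = 0.5466
P = 0.19 + 0.81 × 0.5466 = 0.6328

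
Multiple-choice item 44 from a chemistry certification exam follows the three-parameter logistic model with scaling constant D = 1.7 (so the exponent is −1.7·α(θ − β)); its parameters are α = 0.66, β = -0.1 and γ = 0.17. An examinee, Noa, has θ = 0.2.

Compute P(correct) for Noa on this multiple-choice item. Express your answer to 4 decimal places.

P(θ) = γ + (1 − γ) · 1 / (1 + exp(−D·α(θ − β)))
Exponent: 1.7 × 0.66 × (0.2 − (-0.1)) = 0.3366
1/(1 + e^{-0.3366}) = 0.5834
P = 0.17 + 0.83 × 0.5834 = 0.6542

0.6542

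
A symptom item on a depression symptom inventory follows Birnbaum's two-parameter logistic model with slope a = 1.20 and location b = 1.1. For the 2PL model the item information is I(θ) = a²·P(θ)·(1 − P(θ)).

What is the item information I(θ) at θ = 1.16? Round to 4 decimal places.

P = 1/(1+e^{-0.0720}) = 0.5180
P(1−P) = 0.5180 × 0.4820 = 0.2497
I = a² × P(1−P) = 1.20² × 0.2497 = 0.35953

0.3595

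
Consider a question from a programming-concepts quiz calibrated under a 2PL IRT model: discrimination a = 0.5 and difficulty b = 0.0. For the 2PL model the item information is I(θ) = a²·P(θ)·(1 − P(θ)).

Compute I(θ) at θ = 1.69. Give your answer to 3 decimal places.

P = 1/(1+e^{-0.8450}) = 0.6995
P(1−P) = 0.6995 × 0.3005 = 0.2102
I = a² × P(1−P) = 0.5² × 0.2102 = 0.05255

0.053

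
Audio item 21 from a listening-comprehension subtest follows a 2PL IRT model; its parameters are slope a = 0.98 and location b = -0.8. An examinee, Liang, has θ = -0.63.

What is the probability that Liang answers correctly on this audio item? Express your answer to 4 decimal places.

P(θ) = 1 / (1 + exp(−a(θ − b)))
Exponent: 0.98 × (-0.63 − (-0.8)) = 0.1666
1/(1 + e^{-0.1666}) = 0.5416

0.5416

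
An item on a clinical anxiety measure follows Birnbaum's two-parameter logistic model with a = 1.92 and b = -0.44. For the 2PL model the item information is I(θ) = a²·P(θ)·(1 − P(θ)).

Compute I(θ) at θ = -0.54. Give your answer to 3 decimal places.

0.913

P = 1/(1+e^{0.1920}) = 0.4521
P(1−P) = 0.4521 × 0.5479 = 0.2477
I = a² × P(1−P) = 1.92² × 0.2477 = 0.91316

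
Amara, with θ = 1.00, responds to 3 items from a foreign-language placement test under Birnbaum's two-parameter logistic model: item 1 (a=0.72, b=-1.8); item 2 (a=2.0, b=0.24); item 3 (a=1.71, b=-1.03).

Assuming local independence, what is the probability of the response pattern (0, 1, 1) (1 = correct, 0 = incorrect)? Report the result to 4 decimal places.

0.0935

P(θ) = 1 / (1 + exp(−a(θ − b)))
P_1 = 1/(1+e^{-2.0160}) = 0.8825
P_2 = 1/(1+e^{-1.5200}) = 0.8205
P_3 = 1/(1+e^{-3.4713}) = 0.9699
L = (1−P_1) × P_2 × P_3 = 0.1175 × 0.8205 × 0.9699 = 0.09353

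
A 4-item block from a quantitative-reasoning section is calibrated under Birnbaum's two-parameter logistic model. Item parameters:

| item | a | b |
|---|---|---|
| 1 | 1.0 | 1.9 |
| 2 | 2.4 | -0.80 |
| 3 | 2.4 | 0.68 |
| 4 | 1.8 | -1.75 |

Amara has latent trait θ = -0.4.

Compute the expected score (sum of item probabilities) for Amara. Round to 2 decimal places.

1.80

P(θ) = 1 / (1 + exp(−a(θ − b)))
P_1 = 1/(1+e^{2.3000}) = 0.0911
P_2 = 1/(1+e^{-0.9600}) = 0.7231
P_3 = 1/(1+e^{2.5920}) = 0.0697
P_4 = 1/(1+e^{-2.4300}) = 0.9191
E[score] = 0.0911 + 0.7231 + 0.0697 + 0.9191 = 1.8030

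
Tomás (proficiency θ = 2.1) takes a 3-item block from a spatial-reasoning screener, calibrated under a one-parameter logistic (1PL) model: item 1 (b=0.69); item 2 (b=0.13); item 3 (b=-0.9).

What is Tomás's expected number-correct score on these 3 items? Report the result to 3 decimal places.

P(θ) = 1 / (1 + exp(−(θ − b)))
P_1 = 1/(1+e^{-1.4100}) = 0.8038
P_2 = 1/(1+e^{-1.9700}) = 0.8776
P_3 = 1/(1+e^{-3.0000}) = 0.9526
E[score] = 0.8038 + 0.8776 + 0.9526 = 2.6340

2.634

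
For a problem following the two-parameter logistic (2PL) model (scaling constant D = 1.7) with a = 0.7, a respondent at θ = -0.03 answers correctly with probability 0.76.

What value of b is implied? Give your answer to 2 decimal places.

P(θ) = 1 / (1 + exp(−D·a(θ − b)))
logit(0.76) = ln(0.76/0.24) = 1.1527
b = θ − logit/(1.7·a) = -0.03 − 1.1527/1.1900 = -0.9986

-1.00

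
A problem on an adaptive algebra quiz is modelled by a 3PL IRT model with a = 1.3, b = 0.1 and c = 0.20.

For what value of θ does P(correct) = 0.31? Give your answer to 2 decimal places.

-1.31

P(θ) = c + (1 − c) · 1 / (1 + exp(−a(θ − b)))
Remove guessing floor: (0.31 − 0.20)/(1 − 0.20) = 0.1375
logit = ln(0.1375/0.8625) = -1.8362
θ = b + logit/(a) = 0.1 + (-1.8362)/1.3000 = -1.3125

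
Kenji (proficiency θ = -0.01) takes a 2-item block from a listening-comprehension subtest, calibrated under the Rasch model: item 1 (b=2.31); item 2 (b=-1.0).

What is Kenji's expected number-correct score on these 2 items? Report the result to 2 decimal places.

0.82

P(θ) = 1 / (1 + exp(−(θ − b)))
P_1 = 1/(1+e^{2.3200}) = 0.0895
P_2 = 1/(1+e^{-0.9900}) = 0.7291
E[score] = 0.0895 + 0.7291 = 0.8186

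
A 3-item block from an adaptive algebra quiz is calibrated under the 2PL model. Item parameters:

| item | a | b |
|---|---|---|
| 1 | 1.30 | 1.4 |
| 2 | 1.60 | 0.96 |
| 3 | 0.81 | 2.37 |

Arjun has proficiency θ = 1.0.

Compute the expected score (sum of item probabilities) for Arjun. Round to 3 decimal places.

P(θ) = 1 / (1 + exp(−a(θ − b)))
P_1 = 1/(1+e^{0.5200}) = 0.3729
P_2 = 1/(1+e^{-0.0640}) = 0.5160
P_3 = 1/(1+e^{1.1097}) = 0.2479
E[score] = 0.3729 + 0.5160 + 0.2479 = 1.1368

1.137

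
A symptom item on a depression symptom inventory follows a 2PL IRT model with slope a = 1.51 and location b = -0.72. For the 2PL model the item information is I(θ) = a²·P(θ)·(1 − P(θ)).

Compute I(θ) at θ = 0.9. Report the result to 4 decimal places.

P = 1/(1+e^{-2.4462}) = 0.9203
P(1−P) = 0.9203 × 0.0797 = 0.0734
I = a² × P(1−P) = 1.51² × 0.0734 = 0.16727

0.1673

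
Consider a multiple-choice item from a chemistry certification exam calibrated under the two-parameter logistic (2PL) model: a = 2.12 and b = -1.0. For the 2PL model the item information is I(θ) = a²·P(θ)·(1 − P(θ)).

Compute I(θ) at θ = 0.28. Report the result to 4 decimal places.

0.2621

P = 1/(1+e^{-2.7136}) = 0.9378
P(1−P) = 0.9378 × 0.0622 = 0.0583
I = a² × P(1−P) = 2.12² × 0.0583 = 0.26207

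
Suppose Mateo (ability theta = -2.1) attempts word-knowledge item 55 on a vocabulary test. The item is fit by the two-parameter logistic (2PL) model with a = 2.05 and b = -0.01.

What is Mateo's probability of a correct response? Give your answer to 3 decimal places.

P(theta) = 1 / (1 + exp(−a(theta − b)))
Exponent: 2.05 × (-2.1 − (-0.01)) = -4.2845
1/(1 + e^{4.2845}) = 0.0136

0.014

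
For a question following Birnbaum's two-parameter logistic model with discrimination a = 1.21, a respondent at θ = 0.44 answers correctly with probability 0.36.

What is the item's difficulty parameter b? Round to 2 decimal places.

P(θ) = 1 / (1 + exp(−a(θ − b)))
logit(0.36) = ln(0.36/0.64) = -0.5754
b = θ − logit/(a) = 0.44 − (-0.5754)/1.2100 = 0.9155

0.92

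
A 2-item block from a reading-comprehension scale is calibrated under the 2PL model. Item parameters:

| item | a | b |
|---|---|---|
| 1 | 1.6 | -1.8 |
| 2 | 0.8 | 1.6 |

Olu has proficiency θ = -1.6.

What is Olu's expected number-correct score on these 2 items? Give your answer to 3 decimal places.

P(θ) = 1 / (1 + exp(−a(θ − b)))
P_1 = 1/(1+e^{-0.3200}) = 0.5793
P_2 = 1/(1+e^{2.5600}) = 0.0718
E[score] = 0.5793 + 0.0718 = 0.6511

0.651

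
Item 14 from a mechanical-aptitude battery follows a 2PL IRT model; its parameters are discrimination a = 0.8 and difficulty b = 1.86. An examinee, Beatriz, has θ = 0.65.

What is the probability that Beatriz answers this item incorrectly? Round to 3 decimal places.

P(θ) = 1 / (1 + exp(−a(θ − b)))
Exponent: 0.8 × (0.65 − 1.86) = -0.9680
1/(1 + e^{0.9680}) = 0.2753
P(incorrect) = 1 − 0.2753 = 0.7247

0.725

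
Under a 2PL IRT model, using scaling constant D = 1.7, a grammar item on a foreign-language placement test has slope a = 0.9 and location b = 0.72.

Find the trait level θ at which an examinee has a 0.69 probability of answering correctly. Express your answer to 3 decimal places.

1.243

P(θ) = 1 / (1 + exp(−D·a(θ − b)))
logit = ln(0.6900/0.3100) = 0.8001
θ = b + logit/(1.7·a) = 0.72 + 0.8001/1.5300 = 1.2430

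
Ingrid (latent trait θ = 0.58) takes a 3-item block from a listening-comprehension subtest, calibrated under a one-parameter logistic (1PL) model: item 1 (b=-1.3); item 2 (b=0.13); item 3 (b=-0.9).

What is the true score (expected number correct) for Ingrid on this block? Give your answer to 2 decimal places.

2.29

P(θ) = 1 / (1 + exp(−(θ − b)))
P_1 = 1/(1+e^{-1.8800}) = 0.8676
P_2 = 1/(1+e^{-0.4500}) = 0.6106
P_3 = 1/(1+e^{-1.4800}) = 0.8146
E[score] = 0.8676 + 0.6106 + 0.8146 = 2.2928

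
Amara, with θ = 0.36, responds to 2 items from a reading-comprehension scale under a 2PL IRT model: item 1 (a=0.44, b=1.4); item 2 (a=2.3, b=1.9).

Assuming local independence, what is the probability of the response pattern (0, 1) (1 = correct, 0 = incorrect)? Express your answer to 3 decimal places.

0.017

P(θ) = 1 / (1 + exp(−a(θ − b)))
P_1 = 1/(1+e^{0.4576}) = 0.3876
P_2 = 1/(1+e^{3.5420}) = 0.0281
L = (1−P_1) × P_2 = 0.6124 × 0.0281 = 0.01723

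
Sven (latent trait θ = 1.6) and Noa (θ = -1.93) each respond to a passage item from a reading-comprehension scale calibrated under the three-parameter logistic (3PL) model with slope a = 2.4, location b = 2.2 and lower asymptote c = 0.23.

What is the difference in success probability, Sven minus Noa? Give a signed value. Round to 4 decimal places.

0.1475

P(θ) = c + (1 − c) · 1 / (1 + exp(−a(θ − b)))
P(Sven) = 0.3775  [exponent -1.4400]
P(Noa) = 0.2300  [exponent -9.9120]
Difference = 0.3775 − 0.2300 = 0.1475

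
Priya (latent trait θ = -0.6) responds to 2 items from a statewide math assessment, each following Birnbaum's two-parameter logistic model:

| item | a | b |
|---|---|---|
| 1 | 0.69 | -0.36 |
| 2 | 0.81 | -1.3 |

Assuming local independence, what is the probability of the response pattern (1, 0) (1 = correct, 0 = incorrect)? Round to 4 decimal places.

0.1660

P(θ) = 1 / (1 + exp(−a(θ − b)))
P_1 = 1/(1+e^{0.1656}) = 0.4587
P_2 = 1/(1+e^{-0.5670}) = 0.6381
L = P_1 × (1−P_2) = 0.4587 × 0.3619 = 0.16601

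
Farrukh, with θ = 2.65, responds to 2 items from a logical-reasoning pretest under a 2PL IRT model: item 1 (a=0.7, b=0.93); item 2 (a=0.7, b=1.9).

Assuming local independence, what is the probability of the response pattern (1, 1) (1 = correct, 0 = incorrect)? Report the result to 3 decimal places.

0.483

P(θ) = 1 / (1 + exp(−a(θ − b)))
P_1 = 1/(1+e^{-1.2040}) = 0.7692
P_2 = 1/(1+e^{-0.5250}) = 0.6283
L = P_1 × P_2 = 0.7692 × 0.6283 = 0.48332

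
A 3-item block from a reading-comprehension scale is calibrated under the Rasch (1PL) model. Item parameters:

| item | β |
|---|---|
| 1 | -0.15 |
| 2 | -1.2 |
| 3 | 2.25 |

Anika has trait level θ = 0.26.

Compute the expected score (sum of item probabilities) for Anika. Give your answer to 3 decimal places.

1.533

P(θ) = 1 / (1 + exp(−(θ − β)))
P_1 = 1/(1+e^{-0.4100}) = 0.6011
P_2 = 1/(1+e^{-1.4600}) = 0.8115
P_3 = 1/(1+e^{1.9900}) = 0.1203
E[score] = 0.6011 + 0.8115 + 0.1203 = 1.5329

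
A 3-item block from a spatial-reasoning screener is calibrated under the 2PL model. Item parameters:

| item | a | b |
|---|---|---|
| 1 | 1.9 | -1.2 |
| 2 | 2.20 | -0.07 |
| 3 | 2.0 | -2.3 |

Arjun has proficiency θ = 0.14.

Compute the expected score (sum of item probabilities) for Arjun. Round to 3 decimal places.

2.533

P(θ) = 1 / (1 + exp(−a(θ − b)))
P_1 = 1/(1+e^{-2.5460}) = 0.9273
P_2 = 1/(1+e^{-0.4620}) = 0.6135
P_3 = 1/(1+e^{-4.8800}) = 0.9925
E[score] = 0.9273 + 0.6135 + 0.9925 = 2.5333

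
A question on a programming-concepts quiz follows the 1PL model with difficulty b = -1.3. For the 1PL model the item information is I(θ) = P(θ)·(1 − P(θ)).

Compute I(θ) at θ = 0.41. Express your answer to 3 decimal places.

P = 1/(1+e^{-1.7100}) = 0.8468
P(1−P) = 0.8468 × 0.1532 = 0.1297
I = P(1−P) = 0.12970

0.130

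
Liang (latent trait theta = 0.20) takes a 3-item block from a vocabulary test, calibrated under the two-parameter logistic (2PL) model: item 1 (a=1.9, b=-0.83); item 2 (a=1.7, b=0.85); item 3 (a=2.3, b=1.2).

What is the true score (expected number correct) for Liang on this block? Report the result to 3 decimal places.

P(theta) = 1 / (1 + exp(−a(theta − b)))
P_1 = 1/(1+e^{-1.9570}) = 0.8762
P_2 = 1/(1+e^{1.1050}) = 0.2488
P_3 = 1/(1+e^{2.3000}) = 0.0911
E[score] = 0.8762 + 0.2488 + 0.0911 = 1.2161

1.216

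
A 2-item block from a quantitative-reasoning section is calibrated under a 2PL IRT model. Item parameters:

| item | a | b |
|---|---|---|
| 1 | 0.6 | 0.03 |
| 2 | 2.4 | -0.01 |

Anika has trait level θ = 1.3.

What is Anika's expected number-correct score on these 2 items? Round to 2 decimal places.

1.64

P(θ) = 1 / (1 + exp(−a(θ − b)))
P_1 = 1/(1+e^{-0.7620}) = 0.6818
P_2 = 1/(1+e^{-3.1440}) = 0.9587
E[score] = 0.6818 + 0.9587 = 1.6405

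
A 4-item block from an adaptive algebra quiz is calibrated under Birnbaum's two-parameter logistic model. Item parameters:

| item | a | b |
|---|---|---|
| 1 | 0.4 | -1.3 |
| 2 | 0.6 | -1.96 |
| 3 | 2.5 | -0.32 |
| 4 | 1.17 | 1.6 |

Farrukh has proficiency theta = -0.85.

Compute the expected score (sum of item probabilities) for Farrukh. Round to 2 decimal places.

P(theta) = 1 / (1 + exp(−a(theta − b)))
P_1 = 1/(1+e^{-0.1800}) = 0.5449
P_2 = 1/(1+e^{-0.6660}) = 0.6606
P_3 = 1/(1+e^{1.3250}) = 0.2100
P_4 = 1/(1+e^{2.8665}) = 0.0538
E[score] = 0.5449 + 0.6606 + 0.2100 + 0.0538 = 1.4693

1.47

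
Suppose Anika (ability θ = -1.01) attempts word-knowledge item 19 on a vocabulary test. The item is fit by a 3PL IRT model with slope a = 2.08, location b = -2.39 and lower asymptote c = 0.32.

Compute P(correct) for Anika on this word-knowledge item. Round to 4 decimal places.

P(θ) = c + (1 − c) · 1 / (1 + exp(−a(θ − b)))
Exponent: 2.08 × (-1.01 − (-2.39)) = 2.8704
1/(1 + e^{-2.8704}) = 0.9464
P = 0.32 + 0.68 × 0.9464 = 0.9635

0.9635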